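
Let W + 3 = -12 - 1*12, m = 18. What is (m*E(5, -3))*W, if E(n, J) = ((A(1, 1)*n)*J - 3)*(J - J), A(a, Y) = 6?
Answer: 0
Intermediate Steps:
E(n, J) = 0 (E(n, J) = ((6*n)*J - 3)*(J - J) = (6*J*n - 3)*0 = (-3 + 6*J*n)*0 = 0)
W = -27 (W = -3 + (-12 - 1*12) = -3 + (-12 - 12) = -3 - 24 = -27)
(m*E(5, -3))*W = (18*0)*(-27) = 0*(-27) = 0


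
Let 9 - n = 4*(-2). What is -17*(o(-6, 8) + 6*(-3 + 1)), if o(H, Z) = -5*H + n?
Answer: -595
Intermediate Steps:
n = 17 (n = 9 - 4*(-2) = 9 - 1*(-8) = 9 + 8 = 17)
o(H, Z) = 17 - 5*H (o(H, Z) = -5*H + 17 = 17 - 5*H)
-17*(o(-6, 8) + 6*(-3 + 1)) = -17*((17 - 5*(-6)) + 6*(-3 + 1)) = -17*((17 + 30) + 6*(-2)) = -17*(47 - 12) = -17*35 = -595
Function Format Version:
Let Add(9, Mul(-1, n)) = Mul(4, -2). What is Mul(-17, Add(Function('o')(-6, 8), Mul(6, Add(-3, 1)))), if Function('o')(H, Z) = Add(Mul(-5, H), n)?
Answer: -595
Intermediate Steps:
n = 17 (n = Add(9, Mul(-1, Mul(4, -2))) = Add(9, Mul(-1, -8)) = Add(9, 8) = 17)
Function('o')(H, Z) = Add(17, Mul(-5, H)) (Function('o')(H, Z) = Add(Mul(-5, H), 17) = Add(17, Mul(-5, H)))
Mul(-17, Add(Function('o')(-6, 8), Mul(6, Add(-3, 1)))) = Mul(-17, Add(Add(17, Mul(-5, -6)), Mul(6, Add(-3, 1)))) = Mul(-17, Add(Add(17, 30), Mul(6, -2))) = Mul(-17, Add(47, -12)) = Mul(-17, 35) = -595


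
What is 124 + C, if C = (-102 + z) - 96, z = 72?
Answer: -2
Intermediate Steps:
C = -126 (C = (-102 + 72) - 96 = -30 - 96 = -126)
124 + C = 124 - 126 = -2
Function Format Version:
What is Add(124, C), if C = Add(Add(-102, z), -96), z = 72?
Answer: -2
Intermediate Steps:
C = -126 (C = Add(Add(-102, 72), -96) = Add(-30, -96) = -126)
Add(124, C) = Add(124, -126) = -2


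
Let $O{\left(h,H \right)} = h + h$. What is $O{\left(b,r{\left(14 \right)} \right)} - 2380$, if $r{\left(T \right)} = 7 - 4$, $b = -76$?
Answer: $-2532$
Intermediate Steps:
$r{\left(T \right)} = 3$ ($r{\left(T \right)} = 7 - 4 = 3$)
$O{\left(h,H \right)} = 2 h$
$O{\left(b,r{\left(14 \right)} \right)} - 2380 = 2 \left(-76\right) - 2380 = -152 - 2380 = -2532$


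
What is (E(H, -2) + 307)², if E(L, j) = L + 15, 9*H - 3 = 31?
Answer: 8596624/81 ≈ 1.0613e+5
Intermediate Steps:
H = 34/9 (H = ⅓ + (⅑)*31 = ⅓ + 31/9 = 34/9 ≈ 3.7778)
E(L, j) = 15 + L
(E(H, -2) + 307)² = ((15 + 34/9) + 307)² = (169/9 + 307)² = (2932/9)² = 8596624/81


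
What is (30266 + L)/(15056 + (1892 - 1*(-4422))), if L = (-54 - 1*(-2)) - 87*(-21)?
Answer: 32041/21370 ≈ 1.4993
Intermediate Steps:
L = 1775 (L = (-54 + 2) + 1827 = -52 + 1827 = 1775)
(30266 + L)/(15056 + (1892 - 1*(-4422))) = (30266 + 1775)/(15056 + (1892 - 1*(-4422))) = 32041/(15056 + (1892 + 4422)) = 32041/(15056 + 6314) = 32041/21370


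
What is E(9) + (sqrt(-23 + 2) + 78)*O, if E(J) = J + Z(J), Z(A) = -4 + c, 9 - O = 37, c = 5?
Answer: -2174 - 28*I*sqrt(21) ≈ -2174.0 - 128.31*I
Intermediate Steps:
O = -28 (O = 9 - 1*37 = 9 - 37 = -28)
Z(A) = 1 (Z(A) = -4 + 5 = 1)
E(J) = 1 + J (E(J) = J + 1 = 1 + J)
E(9) + (sqrt(-23 + 2) + 78)*O = (1 + 9) + (sqrt(-23 + 2) + 78)*(-28) = 10 + (sqrt(-21) + 78)*(-28) = 10 + (I*sqrt(21) + 78)*(-28) = 10 + (78 + I*sqrt(21))*(-28) = 10 + (-2184 - 28*I*sqrt(21)) = -2174 - 28*I*sqrt(21)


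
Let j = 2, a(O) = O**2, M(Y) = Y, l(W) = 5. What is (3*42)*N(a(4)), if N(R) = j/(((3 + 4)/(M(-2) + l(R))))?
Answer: 108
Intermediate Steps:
N(R) = 6/7 (N(R) = 2/(((3 + 4)/(-2 + 5))) = 2/((7/3)) = 2/((7*(1/3))) = 2/(7/3) = 2*(3/7) = 6/7)
(3*42)*N(a(4)) = (3*42)*(6/7) = 126*(6/7) = 108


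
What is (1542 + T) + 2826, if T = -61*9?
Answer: 3819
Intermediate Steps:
T = -549
(1542 + T) + 2826 = (1542 - 549) + 2826 = 993 + 2826 = 3819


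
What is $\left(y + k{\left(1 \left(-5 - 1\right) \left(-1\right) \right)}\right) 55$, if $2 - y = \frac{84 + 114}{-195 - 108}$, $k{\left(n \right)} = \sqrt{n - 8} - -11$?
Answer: $\frac{75845}{101} + 55 i \sqrt{2} \approx 750.94 + 77.782 i$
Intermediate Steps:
$k{\left(n \right)} = 11 + \sqrt{-8 + n}$ ($k{\left(n \right)} = \sqrt{-8 + n} + 11 = 11 + \sqrt{-8 + n}$)
$y = \frac{268}{101}$ ($y = 2 - \frac{84 + 114}{-195 - 108} = 2 - \frac{198}{-303} = 2 - 198 \left(- \frac{1}{303}\right) = 2 - - \frac{66}{101} = 2 + \frac{66}{101} = \frac{268}{101} \approx 2.6535$)
$\left(y + k{\left(1 \left(-5 - 1\right) \left(-1\right) \right)}\right) 55 = \left(\frac{268}{101} + \left(11 + \sqrt{-8 + 1 \left(-5 - 1\right) \left(-1\right)}\right)\right) 55 = \left(\frac{268}{101} + \left(11 + \sqrt{-8 + 1 \left(-6\right) \left(-1\right)}\right)\right) 55 = \left(\frac{268}{101} + \left(11 + \sqrt{-8 - -6}\right)\right) 55 = \left(\frac{268}{101} + \left(11 + \sqrt{-8 + 6}\right)\right) 55 = \left(\frac{268}{101} + \left(11 + \sqrt{-2}\right)\right) 55 = \left(\frac{268}{101} + \left(11 + i \sqrt{2}\right)\right) 55 = \left(\frac{1379}{101} + i \sqrt{2}\right) 55 = \frac{75845}{101} + 55 i \sqrt{2}$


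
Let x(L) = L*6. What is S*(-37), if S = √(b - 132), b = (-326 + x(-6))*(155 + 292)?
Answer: -111*I*√17994 ≈ -14890.0*I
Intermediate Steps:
x(L) = 6*L
b = -161814 (b = (-326 + 6*(-6))*(155 + 292) = (-326 - 36)*447 = -362*447 = -161814)
S = 3*I*√17994 (S = √(-161814 - 132) = √(-161946) = 3*I*√17994 ≈ 402.43*I)
S*(-37) = (3*I*√17994)*(-37) = -111*I*√17994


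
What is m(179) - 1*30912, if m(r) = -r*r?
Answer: -62953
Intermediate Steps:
m(r) = -r²
m(179) - 1*30912 = -1*179² - 1*30912 = -1*32041 - 30912 = -32041 - 30912 = -62953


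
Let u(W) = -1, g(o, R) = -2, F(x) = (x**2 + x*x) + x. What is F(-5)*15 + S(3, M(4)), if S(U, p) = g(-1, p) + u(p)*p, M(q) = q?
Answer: 669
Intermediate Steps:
F(x) = x + 2*x**2 (F(x) = (x**2 + x**2) + x = 2*x**2 + x = x + 2*x**2)
S(U, p) = -2 - p
F(-5)*15 + S(3, M(4)) = -5*(1 + 2*(-5))*15 + (-2 - 1*4) = -5*(1 - 10)*15 + (-2 - 4) = -5*(-9)*15 - 6 = 45*15 - 6 = 675 - 6 = 669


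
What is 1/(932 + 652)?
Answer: 1/1584 ≈ 0.00063131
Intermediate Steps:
1/(932 + 652) = 1/1584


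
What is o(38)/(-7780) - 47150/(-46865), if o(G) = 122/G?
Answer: 1393370847/1385516860 ≈ 1.0057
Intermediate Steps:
o(38)/(-7780) - 47150/(-46865) = (122/38)/(-7780) - 47150/(-46865) = (122*(1/38))*(-1/7780) - 47150*(-1/46865) = (61/19)*(-1/7780) + 9430/9373 = -61/147820 + 9430/9373 = 1393370847/1385516860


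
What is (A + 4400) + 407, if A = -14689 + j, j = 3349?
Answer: -6533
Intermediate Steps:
A = -11340 (A = -14689 + 3349 = -11340)
(A + 4400) + 407 = (-11340 + 4400) + 407 = -6940 + 407 = -6533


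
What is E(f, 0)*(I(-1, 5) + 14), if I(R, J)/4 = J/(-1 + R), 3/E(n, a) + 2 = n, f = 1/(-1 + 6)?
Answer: -20/3 ≈ -6.6667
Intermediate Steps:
f = ⅕ (f = 1/5 = ⅕ ≈ 0.20000)
E(n, a) = 3/(-2 + n)
I(R, J) = 4*J/(-1 + R) (I(R, J) = 4*(J/(-1 + R)) = 4*J/(-1 + R))
E(f, 0)*(I(-1, 5) + 14) = (3/(-2 + ⅕))*(4*5/(-1 - 1) + 14) = (3/(-9/5))*(4*5/(-2) + 14) = (3*(-5/9))*(4*5*(-½) + 14) = -5*(-10 + 14)/3 = -5/3*4 = -20/3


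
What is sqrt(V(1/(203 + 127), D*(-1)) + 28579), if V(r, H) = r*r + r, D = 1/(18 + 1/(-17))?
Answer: sqrt(3112253431)/330 ≈ 169.05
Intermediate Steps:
D = 17/305 (D = 1/(18 + 1*(-1/17)) = 1/(18 - 1/17) = 1/(305/17) = 17/305 ≈ 0.055738)
V(r, H) = r + r**2 (V(r, H) = r**2 + r = r + r**2)
sqrt(V(1/(203 + 127), D*(-1)) + 28579) = sqrt((1 + 1/(203 + 127))/(203 + 127) + 28579) = sqrt((1 + 1/330)/330 + 28579) = sqrt((1/330)*(331/330) + 28579) = sqrt(331/108900 + 28579) = sqrt(3112253431/108900) = sqrt(3112253431)/330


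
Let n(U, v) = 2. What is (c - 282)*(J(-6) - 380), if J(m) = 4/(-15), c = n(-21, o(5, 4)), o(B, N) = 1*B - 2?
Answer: 319424/3 ≈ 1.0647e+5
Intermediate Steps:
o(B, N) = -2 + B (o(B, N) = B - 2 = -2 + B)
c = 2
J(m) = -4/15 (J(m) = 4*(-1/15) = -4/15)
(c - 282)*(J(-6) - 380) = (2 - 282)*(-4/15 - 380) = -280*(-5704/15) = 319424/3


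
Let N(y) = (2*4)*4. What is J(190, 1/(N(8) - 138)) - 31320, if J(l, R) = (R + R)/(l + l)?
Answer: -630784801/20140 ≈ -31320.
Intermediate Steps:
N(y) = 32 (N(y) = 8*4 = 32)
J(l, R) = R/l (J(l, R) = (2*R)/((2*l)) = (2*R)*(1/(2*l)) = R/l)
J(190, 1/(N(8) - 138)) - 31320 = 1/((32 - 138)*190) - 31320 = (1/190)/(-106) - 31320 = -1/106*1/190 - 31320 = -1/20140 - 31320 = -630784801/20140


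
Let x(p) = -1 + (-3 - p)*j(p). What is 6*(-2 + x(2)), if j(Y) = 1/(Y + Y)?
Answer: -51/2 ≈ -25.500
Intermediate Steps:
j(Y) = 1/(2*Y)
x(p) = -1 + (-3 - p)/(2*p) (x(p) = -1 + (-3 - p)*(1/(2*p)) = -1 + (-3 - p)/(2*p))
6*(-2 + x(2)) = 6*(-2 + (3/2)*(-1 - 1*2)/2) = 6*(-2 + (3/2)*(½)*(-1 - 2)) = 6*(-2 + (3/2)*(½)*(-3)) = 6*(-2 - 9/4) = 6*(-17/4) = -51/2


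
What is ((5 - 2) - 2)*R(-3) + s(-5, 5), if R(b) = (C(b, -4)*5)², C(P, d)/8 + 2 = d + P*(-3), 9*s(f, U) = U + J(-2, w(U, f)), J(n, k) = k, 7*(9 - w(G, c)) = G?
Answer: 302431/21 ≈ 14401.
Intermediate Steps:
w(G, c) = 9 - G/7
s(f, U) = 1 + 2*U/21 (s(f, U) = (U + (9 - U/7))/9 = (9 + 6*U/7)/9 = 1 + 2*U/21)
C(P, d) = -16 - 24*P + 8*d (C(P, d) = -16 + 8*(d + P*(-3)) = -16 + 8*(d - 3*P) = -16 + (-24*P + 8*d) = -16 - 24*P + 8*d)
R(b) = (-240 - 120*b)² (R(b) = ((-16 - 24*b + 8*(-4))*5)² = ((-16 - 24*b - 32)*5)² = ((-48 - 24*b)*5)² = (-240 - 120*b)²)
((5 - 2) - 2)*R(-3) + s(-5, 5) = ((5 - 2) - 2)*(14400*(2 - 3)²) + (1 + (2/21)*5) = (3 - 2)*(14400*(-1)²) + (1 + 10/21) = 1*(14400*1) + 31/21 = 1*14400 + 31/21 = 14400 + 31/21 = 302431/21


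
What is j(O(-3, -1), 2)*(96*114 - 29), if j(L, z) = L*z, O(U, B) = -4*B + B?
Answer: 65490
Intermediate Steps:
O(U, B) = -3*B
j(O(-3, -1), 2)*(96*114 - 29) = (-3*(-1)*2)*(96*114 - 29) = (3*2)*(10944 - 29) = 6*10915 = 65490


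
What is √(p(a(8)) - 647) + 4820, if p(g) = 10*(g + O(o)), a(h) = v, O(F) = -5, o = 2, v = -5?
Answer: 4820 + 3*I*√83 ≈ 4820.0 + 27.331*I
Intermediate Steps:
a(h) = -5
p(g) = -50 + 10*g (p(g) = 10*(g - 5) = 10*(-5 + g) = -50 + 10*g)
√(p(a(8)) - 647) + 4820 = √((-50 + 10*(-5)) - 647) + 4820 = √((-50 - 50) - 647) + 4820 = √(-100 - 647) + 4820 = √(-747) + 4820 = 3*I*√83 + 4820 = 4820 + 3*I*√83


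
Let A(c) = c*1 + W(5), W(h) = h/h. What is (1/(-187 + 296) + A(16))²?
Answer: 3437316/11881 ≈ 289.31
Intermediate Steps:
W(h) = 1
A(c) = 1 + c (A(c) = c*1 + 1 = c + 1 = 1 + c)
(1/(-187 + 296) + A(16))² = (1/(-187 + 296) + (1 + 16))² = (1/109 + 17)² = (1854/109)² = 3437316/11881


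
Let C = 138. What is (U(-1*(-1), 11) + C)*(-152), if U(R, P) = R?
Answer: -21128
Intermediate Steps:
(U(-1*(-1), 11) + C)*(-152) = (-1*(-1) + 138)*(-152) = (1 + 138)*(-152) = 139*(-152) = -21128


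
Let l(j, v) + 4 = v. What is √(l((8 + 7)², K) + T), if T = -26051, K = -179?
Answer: I*√26234 ≈ 161.97*I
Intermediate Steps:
l(j, v) = -4 + v
√(l((8 + 7)², K) + T) = √((-4 - 179) - 26051) = √(-183 - 26051) = √(-26234) = I*√26234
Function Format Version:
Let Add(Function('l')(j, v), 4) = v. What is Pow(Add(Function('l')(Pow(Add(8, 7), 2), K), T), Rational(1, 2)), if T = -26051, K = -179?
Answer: Mul(I, Pow(26234, Rational(1, 2))) ≈ Mul(161.97, I)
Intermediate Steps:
Function('l')(j, v) = Add(-4, v)
Pow(Add(Function('l')(Pow(Add(8, 7), 2), K), T), Rational(1, 2)) = Pow(Add(Add(-4, -179), -26051), Rational(1, 2)) = Pow(Add(-183, -26051), Rational(1, 2)) = Pow(-26234, Rational(1, 2)) = Mul(I, Pow(26234, Rational(1, 2)))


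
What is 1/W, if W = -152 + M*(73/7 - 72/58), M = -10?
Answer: -203/49506 ≈ -0.0041005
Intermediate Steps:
W = -49506/203 (W = -152 - 10*(73/7 - 72/58) = -152 - 10*(73*(⅐) - 72*1/58) = -152 - 10*(73/7 - 36/29) = -152 - 10*1865/203 = -152 - 18650/203 = -49506/203 ≈ -243.87)
1/W = 1/(-49506/203) = -203/49506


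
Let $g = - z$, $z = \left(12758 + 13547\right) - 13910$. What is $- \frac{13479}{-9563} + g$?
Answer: $- \frac{118519906}{9563} \approx -12394.0$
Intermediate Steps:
$z = 12395$ ($z = 26305 - 13910 = 12395$)
$g = -12395$ ($g = \left(-1\right) 12395 = -12395$)
$- \frac{13479}{-9563} + g = - \frac{13479}{-9563} - 12395 = \left(-13479\right) \left(- \frac{1}{9563}\right) - 12395 = \frac{13479}{9563} - 12395 = - \frac{118519906}{9563}$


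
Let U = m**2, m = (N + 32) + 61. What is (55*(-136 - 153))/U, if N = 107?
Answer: -3179/8000 ≈ -0.39738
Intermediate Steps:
m = 200 (m = (107 + 32) + 61 = 139 + 61 = 200)
U = 40000 (U = 200**2 = 40000)
(55*(-136 - 153))/U = (55*(-136 - 153))/40000 = (55*(-289))*(1/40000) = -15895*1/40000 = -3179/8000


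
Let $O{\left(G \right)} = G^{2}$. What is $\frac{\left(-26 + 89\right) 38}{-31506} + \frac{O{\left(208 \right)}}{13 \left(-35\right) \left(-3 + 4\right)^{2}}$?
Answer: $- \frac{17489293}{183785} \approx -95.162$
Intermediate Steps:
$\frac{\left(-26 + 89\right) 38}{-31506} + \frac{O{\left(208 \right)}}{13 \left(-35\right) \left(-3 + 4\right)^{2}} = \frac{\left(-26 + 89\right) 38}{-31506} + \frac{208^{2}}{13 \left(-35\right) \left(-3 + 4\right)^{2}} = 63 \cdot 38 \left(- \frac{1}{31506}\right) + \frac{43264}{\left(-455\right) 1^{2}} = 2394 \left(- \frac{1}{31506}\right) + \frac{43264}{\left(-455\right) 1} = - \frac{399}{5251} + \frac{43264}{-455} = - \frac{399}{5251} + 43264 \left(- \frac{1}{455}\right) = - \frac{399}{5251} - \frac{3328}{35} = - \frac{17489293}{183785}$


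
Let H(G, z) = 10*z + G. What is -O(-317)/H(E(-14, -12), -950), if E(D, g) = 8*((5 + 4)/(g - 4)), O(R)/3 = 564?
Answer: 3384/19009 ≈ 0.17802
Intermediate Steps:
O(R) = 1692 (O(R) = 3*564 = 1692)
E(D, g) = 72/(-4 + g) (E(D, g) = 8*(9/(-4 + g)) = 72/(-4 + g))
H(G, z) = G + 10*z
-O(-317)/H(E(-14, -12), -950) = -1692/(72/(-4 - 12) + 10*(-950)) = -1692/(72/(-16) - 9500) = -1692/(72*(-1/16) - 9500) = -1692/(-9/2 - 9500) = -1692/(-19009/2) = -1692*(-2)/19009 = -1*(-3384/19009) = 3384/19009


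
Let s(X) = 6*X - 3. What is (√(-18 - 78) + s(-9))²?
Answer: 3153 - 456*I*√6 ≈ 3153.0 - 1117.0*I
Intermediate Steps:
s(X) = -3 + 6*X
(√(-18 - 78) + s(-9))² = (√(-18 - 78) + (-3 + 6*(-9)))² = (√(-96) + (-3 - 54))² = (4*I*√6 - 57)² = (-57 + 4*I*√6)²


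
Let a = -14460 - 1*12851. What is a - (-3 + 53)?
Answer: -27361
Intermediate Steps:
a = -27311 (a = -14460 - 12851 = -27311)
a - (-3 + 53) = -27311 - (-3 + 53) = -27311 - 1*50 = -27311 - 50 = -27361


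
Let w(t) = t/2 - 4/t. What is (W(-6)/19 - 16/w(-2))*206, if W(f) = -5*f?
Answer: -56444/19 ≈ -2970.7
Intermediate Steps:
w(t) = t/2 - 4/t (w(t) = t*(1/2) - 4/t = t/2 - 4/t)
(W(-6)/19 - 16/w(-2))*206 = (-5*(-6)/19 - 16/((1/2)*(-2) - 4/(-2)))*206 = (30*(1/19) - 16/(-1 - 4*(-1/2)))*206 = (30/19 - 16/(-1 + 2))*206 = (30/19 - 16/1)*206 = (30/19 - 16*1)*206 = (30/19 - 16)*206 = -274/19*206 = -56444/19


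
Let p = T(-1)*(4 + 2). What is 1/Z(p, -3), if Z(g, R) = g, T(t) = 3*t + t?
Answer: -1/24 ≈ -0.041667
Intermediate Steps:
T(t) = 4*t
p = -24 (p = (4*(-1))*(4 + 2) = -4*6 = -24)
1/Z(p, -3) = 1/(-24) = -1/24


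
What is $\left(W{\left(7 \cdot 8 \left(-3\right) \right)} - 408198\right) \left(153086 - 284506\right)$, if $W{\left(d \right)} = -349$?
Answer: $53691246740$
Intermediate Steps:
$\left(W{\left(7 \cdot 8 \left(-3\right) \right)} - 408198\right) \left(153086 - 284506\right) = \left(-349 - 408198\right) \left(153086 - 284506\right) = \left(-408547\right) \left(-131420\right) = 53691246740$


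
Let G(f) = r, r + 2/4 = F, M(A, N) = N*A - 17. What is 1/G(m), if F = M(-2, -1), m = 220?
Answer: -2/31 ≈ -0.064516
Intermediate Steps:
M(A, N) = -17 + A*N (M(A, N) = A*N - 17 = -17 + A*N)
F = -15 (F = -17 - 2*(-1) = -17 + 2 = -15)
r = -31/2 (r = -½ - 15 = -31/2 ≈ -15.500)
G(f) = -31/2
1/G(m) = 1/(-31/2) = -2/31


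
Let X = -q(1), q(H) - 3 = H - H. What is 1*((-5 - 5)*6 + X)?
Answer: -63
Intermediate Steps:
q(H) = 3 (q(H) = 3 + (H - H) = 3 + 0 = 3)
X = -3 (X = -1*3 = -3)
1*((-5 - 5)*6 + X) = 1*((-5 - 5)*6 - 3) = 1*(-10*6 - 3) = 1*(-60 - 3) = 1*(-63) = -63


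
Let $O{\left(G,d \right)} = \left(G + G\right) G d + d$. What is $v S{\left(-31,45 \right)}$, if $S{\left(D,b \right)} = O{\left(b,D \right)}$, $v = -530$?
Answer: $66557930$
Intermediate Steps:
$O{\left(G,d \right)} = d + 2 d G^{2}$ ($O{\left(G,d \right)} = 2 G G d + d = 2 G^{2} d + d = 2 d G^{2} + d = d + 2 d G^{2}$)
$S{\left(D,b \right)} = D \left(1 + 2 b^{2}\right)$
$v S{\left(-31,45 \right)} = - 530 \left(- 31 \left(1 + 2 \cdot 45^{2}\right)\right) = - 530 \left(- 31 \left(1 + 2 \cdot 2025\right)\right) = - 530 \left(- 31 \left(1 + 4050\right)\right) = - 530 \left(\left(-31\right) 4051\right) = \left(-530\right) \left(-125581\right) = 66557930$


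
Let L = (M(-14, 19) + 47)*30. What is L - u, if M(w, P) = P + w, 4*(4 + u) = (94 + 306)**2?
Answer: -38436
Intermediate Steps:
u = 39996 (u = -4 + (94 + 306)**2/4 = -4 + (1/4)*400**2 = -4 + (1/4)*160000 = -4 + 40000 = 39996)
L = 1560 (L = ((19 - 14) + 47)*30 = (5 + 47)*30 = 52*30 = 1560)
L - u = 1560 - 1*39996 = 1560 - 39996 = -38436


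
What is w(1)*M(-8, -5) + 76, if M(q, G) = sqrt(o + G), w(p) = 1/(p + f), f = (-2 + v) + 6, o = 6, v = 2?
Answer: 533/7 ≈ 76.143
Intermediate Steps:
f = 6 (f = (-2 + 2) + 6 = 0 + 6 = 6)
w(p) = 1/(6 + p) (w(p) = 1/(p + 6) = 1/(6 + p))
M(q, G) = sqrt(6 + G)
w(1)*M(-8, -5) + 76 = sqrt(6 - 5)/(6 + 1) + 76 = sqrt(1)/7 + 76 = (1/7)*1 + 76 = 1/7 + 76 = 533/7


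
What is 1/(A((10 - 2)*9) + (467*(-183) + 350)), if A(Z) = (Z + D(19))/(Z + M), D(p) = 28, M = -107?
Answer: -7/595797 ≈ -1.1749e-5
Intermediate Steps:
A(Z) = (28 + Z)/(-107 + Z) (A(Z) = (Z + 28)/(Z - 107) = (28 + Z)/(-107 + Z))
1/(A((10 - 2)*9) + (467*(-183) + 350)) = 1/((28 + (10 - 2)*9)/(-107 + (10 - 2)*9) + (467*(-183) + 350)) = 1/((28 + 8*9)/(-107 + 8*9) + (-85461 + 350)) = 1/((28 + 72)/(-107 + 72) - 85111) = 1/(100/(-35) - 85111) = 1/(-1/35*100 - 85111) = 1/(-20/7 - 85111) = 1/(-595797/7) = -7/595797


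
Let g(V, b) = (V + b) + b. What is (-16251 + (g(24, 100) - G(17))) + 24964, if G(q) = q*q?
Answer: 8648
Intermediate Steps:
G(q) = q²
g(V, b) = V + 2*b
(-16251 + (g(24, 100) - G(17))) + 24964 = (-16251 + ((24 + 2*100) - 1*17²)) + 24964 = (-16251 + ((24 + 200) - 1*289)) + 24964 = (-16251 + (224 - 289)) + 24964 = (-16251 - 65) + 24964 = -16316 + 24964 = 8648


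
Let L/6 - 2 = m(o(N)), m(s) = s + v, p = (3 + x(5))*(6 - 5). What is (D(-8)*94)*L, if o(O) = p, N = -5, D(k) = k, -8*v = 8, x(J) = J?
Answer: -40608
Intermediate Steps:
v = -1 (v = -⅛*8 = -1)
p = 8 (p = (3 + 5)*(6 - 5) = 8*1 = 8)
o(O) = 8
m(s) = -1 + s (m(s) = s - 1 = -1 + s)
L = 54 (L = 12 + 6*(-1 + 8) = 12 + 6*7 = 12 + 42 = 54)
(D(-8)*94)*L = -8*94*54 = -752*54 = -40608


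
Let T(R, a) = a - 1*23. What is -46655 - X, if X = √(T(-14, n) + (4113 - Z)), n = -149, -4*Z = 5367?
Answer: -46655 - √21131/2 ≈ -46728.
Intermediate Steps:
Z = -5367/4 (Z = -¼*5367 = -5367/4 ≈ -1341.8)
T(R, a) = -23 + a (T(R, a) = a - 23 = -23 + a)
X = √21131/2 (X = √((-23 - 149) + (4113 - 1*(-5367/4))) = √(-172 + (4113 + 5367/4)) = √(-172 + 21819/4) = √(21131/4) = √21131/2 ≈ 72.682)
-46655 - X = -46655 - √21131/2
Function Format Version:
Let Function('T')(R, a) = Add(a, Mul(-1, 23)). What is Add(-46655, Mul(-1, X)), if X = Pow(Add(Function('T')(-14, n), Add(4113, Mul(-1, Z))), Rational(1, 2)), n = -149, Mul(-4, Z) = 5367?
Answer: Add(-46655, Mul(Rational(-1, 2), Pow(21131, Rational(1, 2)))) ≈ -46728.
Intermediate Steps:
Z = Rational(-5367, 4) (Z = Mul(Rational(-1, 4), 5367) = Rational(-5367, 4) ≈ -1341.8)
Function('T')(R, a) = Add(-23, a) (Function('T')(R, a) = Add(a, -23) = Add(-23, a))
X = Mul(Rational(1, 2), Pow(21131, Rational(1, 2))) (X = Pow(Add(Add(-23, -149), Add(4113, Mul(-1, Rational(-5367, 4)))), Rational(1, 2)) = Pow(Add(-172, Add(4113, Rational(5367, 4))), Rational(1, 2)) = Pow(Add(-172, Rational(21819, 4)), Rational(1, 2)) = Pow(Rational(21131, 4), Rational(1, 2)) = Mul(Rational(1, 2), Pow(21131, Rational(1, 2))) ≈ 72.682)
Add(-46655, Mul(-1, X)) = Add(-46655, Mul(-1, Mul(Rational(1, 2), Pow(21131, Rational(1, 2))))) = Add(-46655, Mul(Rational(-1, 2), Pow(21131, Rational(1, 2))))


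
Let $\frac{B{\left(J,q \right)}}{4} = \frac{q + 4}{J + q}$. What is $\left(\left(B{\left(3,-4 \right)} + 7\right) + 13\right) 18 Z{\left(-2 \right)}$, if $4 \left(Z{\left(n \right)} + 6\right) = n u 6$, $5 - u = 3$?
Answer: $-4320$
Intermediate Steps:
$u = 2$ ($u = 5 - 3 = 2$)
$Z{\left(n \right)} = -6 + 3 n$ ($Z{\left(n \right)} = -6 + \frac{n 2 \cdot 6}{4} = -6 + \frac{2 n 6}{4} = -6 + \frac{12 n}{4} = -6 + 3 n$)
$B{\left(J,q \right)} = \frac{4 \left(4 + q\right)}{J + q}$ ($B{\left(J,q \right)} = 4 \frac{q + 4}{J + q} = 4 \frac{4 + q}{J + q} = \frac{4 \left(4 + q\right)}{J + q}$)
$\left(\left(B{\left(3,-4 \right)} + 7\right) + 13\right) 18 Z{\left(-2 \right)} = \left(\left(\frac{4 \left(4 - 4\right)}{3 - 4} + 7\right) + 13\right) 18 \left(-6 + 3 \left(-2\right)\right) = \left(\left(4 \frac{1}{-1} \cdot 0 + 7\right) + 13\right) 18 \left(-6 - 6\right) = \left(\left(4 \left(-1\right) 0 + 7\right) + 13\right) 18 \left(-12\right) = \left(\left(0 + 7\right) + 13\right) 18 \left(-12\right) = \left(7 + 13\right) 18 \left(-12\right) = 20 \cdot 18 \left(-12\right) = 360 \left(-12\right) = -4320$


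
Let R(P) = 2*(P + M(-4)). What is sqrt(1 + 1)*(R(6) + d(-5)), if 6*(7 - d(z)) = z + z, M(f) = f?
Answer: 38*sqrt(2)/3 ≈ 17.913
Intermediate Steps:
d(z) = 7 - z/3 (d(z) = 7 - (z + z)/6 = 7 - z/3)
R(P) = -8 + 2*P (R(P) = 2*(P - 4) = 2*(-4 + P) = -8 + 2*P)
sqrt(1 + 1)*(R(6) + d(-5)) = sqrt(1 + 1)*((-8 + 2*6) + (7 - 1/3*(-5))) = sqrt(2)*((-8 + 12) + (7 + 5/3)) = sqrt(2)*(4 + 26/3) = sqrt(2)*(38/3) = 38*sqrt(2)/3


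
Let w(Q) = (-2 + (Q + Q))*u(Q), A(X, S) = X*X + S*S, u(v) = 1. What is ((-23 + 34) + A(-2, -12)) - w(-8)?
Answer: 177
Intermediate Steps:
A(X, S) = S² + X² (A(X, S) = X² + S² = S² + X²)
w(Q) = -2 + 2*Q (w(Q) = (-2 + (Q + Q))*1 = (-2 + 2*Q)*1 = -2 + 2*Q)
((-23 + 34) + A(-2, -12)) - w(-8) = ((-23 + 34) + ((-12)² + (-2)²)) - (-2 + 2*(-8)) = (11 + (144 + 4)) - (-2 - 16) = (11 + 148) - 1*(-18) = 159 + 18 = 177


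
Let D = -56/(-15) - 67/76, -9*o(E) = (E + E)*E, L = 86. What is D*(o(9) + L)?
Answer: 55267/285 ≈ 193.92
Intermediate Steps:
o(E) = -2*E²/9 (o(E) = -(E + E)*E/9 = -2*E*E/9 = -2*E²/9)
D = 3251/1140 (D = -56*(-1/15) - 67*1/76 = 56/15 - 67/76 = 3251/1140 ≈ 2.8518)
D*(o(9) + L) = 3251*(-2/9*9² + 86)/1140 = 3251*(-2/9*81 + 86)/1140 = 3251*(-18 + 86)/1140 = (3251/1140)*68 = 55267/285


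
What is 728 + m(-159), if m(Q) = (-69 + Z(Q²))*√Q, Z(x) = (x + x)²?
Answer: 728 + 2556515775*I*√159 ≈ 728.0 + 3.2236e+10*I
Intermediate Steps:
Z(x) = 4*x² (Z(x) = (2*x)² = 4*x²)
m(Q) = √Q*(-69 + 4*Q⁴) (m(Q) = (-69 + 4*(Q²)²)*√Q = (-69 + 4*Q⁴)*√Q = √Q*(-69 + 4*Q⁴))
728 + m(-159) = 728 + √(-159)*(-69 + 4*(-159)⁴) = 728 + (I*√159)*(-69 + 4*639128961) = 728 + (I*√159)*(-69 + 2556515844) = 728 + (I*√159)*2556515775 = 728 + 2556515775*I*√159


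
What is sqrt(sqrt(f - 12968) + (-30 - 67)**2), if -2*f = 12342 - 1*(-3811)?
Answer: sqrt(37636 + 2*I*sqrt(84178))/2 ≈ 97.003 + 0.74775*I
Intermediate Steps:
f = -16153/2 (f = -(12342 - 1*(-3811))/2 = -(12342 + 3811)/2 = -1/2*16153 = -16153/2 ≈ -8076.5)
sqrt(sqrt(f - 12968) + (-30 - 67)**2) = sqrt(sqrt(-16153/2 - 12968) + (-30 - 67)**2) = sqrt(sqrt(-42089/2) + (-97)**2) = sqrt(I*sqrt(84178)/2 + 9409) = sqrt(9409 + I*sqrt(84178)/2)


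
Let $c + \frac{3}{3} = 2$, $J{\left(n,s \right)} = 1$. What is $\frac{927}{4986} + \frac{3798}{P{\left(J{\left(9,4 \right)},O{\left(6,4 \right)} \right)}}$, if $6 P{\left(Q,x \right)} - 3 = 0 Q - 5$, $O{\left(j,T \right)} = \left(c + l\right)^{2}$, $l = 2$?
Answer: $- \frac{6312173}{554} \approx -11394.0$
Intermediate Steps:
$c = 1$ ($c = -1 + 2 = 1$)
$O{\left(j,T \right)} = 9$ ($O{\left(j,T \right)} = \left(1 + 2\right)^{2} = 3^{2} = 9$)
$P{\left(Q,x \right)} = - \frac{1}{3}$ ($P{\left(Q,x \right)} = \frac{1}{2} + \frac{0 Q - 5}{6} = \frac{1}{2} + \frac{0 - 5}{6} = \frac{1}{2} + \frac{1}{6} \left(-5\right) = \frac{1}{2} - \frac{5}{6} = - \frac{1}{3}$)
$\frac{927}{4986} + \frac{3798}{P{\left(J{\left(9,4 \right)},O{\left(6,4 \right)} \right)}} = \frac{927}{4986} + \frac{3798}{- \frac{1}{3}} = 927 \cdot \frac{1}{4986} + 3798 \left(-3\right) = \frac{103}{554} - 11394 = - \frac{6312173}{554}$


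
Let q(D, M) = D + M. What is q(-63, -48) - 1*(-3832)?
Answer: 3721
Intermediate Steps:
q(-63, -48) - 1*(-3832) = (-63 - 48) - 1*(-3832) = -111 + 3832 = 3721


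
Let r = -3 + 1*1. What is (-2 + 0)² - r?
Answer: 6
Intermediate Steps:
r = -2 (r = -3 + 1 = -2)
(-2 + 0)² - r = (-2 + 0)² - 1*(-2) = (-2)² + 2 = 4 + 2 = 6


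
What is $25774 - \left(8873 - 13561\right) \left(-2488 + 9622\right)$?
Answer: $33469966$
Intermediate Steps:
$25774 - \left(8873 - 13561\right) \left(-2488 + 9622\right) = 25774 - \left(-4688\right) 7134 = 25774 - -33444192 = 25774 + 33444192 = 33469966$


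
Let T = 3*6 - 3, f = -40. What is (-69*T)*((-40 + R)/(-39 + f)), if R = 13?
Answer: -27945/79 ≈ -353.73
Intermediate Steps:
T = 15 (T = 18 - 3 = 15)
(-69*T)*((-40 + R)/(-39 + f)) = (-69*15)*((-40 + 13)/(-39 - 40)) = -(-27945)/(-79) = -(-27945)*(-1)/79 = -1035*27/79 = -27945/79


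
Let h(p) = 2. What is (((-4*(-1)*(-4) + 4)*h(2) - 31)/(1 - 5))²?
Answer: 3025/16 ≈ 189.06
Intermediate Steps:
(((-4*(-1)*(-4) + 4)*h(2) - 31)/(1 - 5))² = (((-4*(-1)*(-4) + 4)*2 - 31)/(1 - 5))² = (((4*(-4) + 4)*2 - 31)/(-4))² = (((-16 + 4)*2 - 31)*(-¼))² = ((-12*2 - 31)*(-¼))² = ((-24 - 31)*(-¼))² = (-55*(-¼))² = (55/4)² = 3025/16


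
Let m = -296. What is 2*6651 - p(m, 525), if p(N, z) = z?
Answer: 12777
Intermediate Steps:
2*6651 - p(m, 525) = 2*6651 - 1*525 = 13302 - 525 = 12777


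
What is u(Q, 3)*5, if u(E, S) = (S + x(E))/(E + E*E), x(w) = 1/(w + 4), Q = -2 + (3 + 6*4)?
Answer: 44/1885 ≈ 0.023342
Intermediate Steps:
Q = 25 (Q = -2 + (3 + 24) = -2 + 27 = 25)
x(w) = 1/(4 + w)
u(E, S) = (S + 1/(4 + E))/(E + E²) (u(E, S) = (S + 1/(4 + E))/(E + E*E) = (S + 1/(4 + E))/(E + E²))
u(Q, 3)*5 = ((1 + 3*(4 + 25))/(25*(1 + 25)*(4 + 25)))*5 = ((1/25)*(1 + 3*29)/(26*29))*5 = ((1/25)*(1/26)*(1/29)*(1 + 87))*5 = ((1/25)*(1/26)*(1/29)*88)*5 = (44/9425)*5 = 44/1885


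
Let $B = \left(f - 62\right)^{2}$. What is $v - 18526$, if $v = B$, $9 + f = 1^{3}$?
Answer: $-13626$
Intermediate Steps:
$f = -8$ ($f = -9 + 1^{3} = -9 + 1 = -8$)
$B = 4900$ ($B = \left(-8 - 62\right)^{2} = \left(-70\right)^{2} = 4900$)
$v = 4900$
$v - 18526 = 4900 - 18526 = -13626$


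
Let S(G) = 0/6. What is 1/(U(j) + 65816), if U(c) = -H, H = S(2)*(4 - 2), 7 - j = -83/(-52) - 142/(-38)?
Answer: 1/65816 ≈ 1.5194e-5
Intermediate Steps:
S(G) = 0 (S(G) = 0*(⅙) = 0)
j = 1647/988 (j = 7 - (-83/(-52) - 142/(-38)) = 7 - (-83*(-1/52) - 142*(-1/38)) = 7 - (83/52 + 71/19) = 7 - 1*5269/988 = 7 - 5269/988 = 1647/988 ≈ 1.6670)
H = 0 (H = 0*(4 - 2) = 0*2 = 0)
U(c) = 0 (U(c) = -1*0 = 0)
1/(U(j) + 65816) = 1/(0 + 65816) = 1/65816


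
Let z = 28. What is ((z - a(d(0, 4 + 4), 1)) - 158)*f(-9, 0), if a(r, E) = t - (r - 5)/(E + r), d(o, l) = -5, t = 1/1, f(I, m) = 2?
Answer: -257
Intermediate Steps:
t = 1
a(r, E) = 1 - (-5 + r)/(E + r) (a(r, E) = 1 - (r - 5)/(E + r) = 1 - (-5 + r)/(E + r))
((z - a(d(0, 4 + 4), 1)) - 158)*f(-9, 0) = ((28 - (5 + 1)/(1 - 5)) - 158)*2 = ((28 - 6/(-4)) - 158)*2 = ((28 - (-1)*6/4) - 158)*2 = ((28 - 1*(-3/2)) - 158)*2 = ((28 + 3/2) - 158)*2 = (59/2 - 158)*2 = -257/2*2 = -257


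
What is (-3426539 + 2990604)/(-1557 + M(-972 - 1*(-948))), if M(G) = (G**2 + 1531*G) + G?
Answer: 435935/37749 ≈ 11.548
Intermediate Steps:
M(G) = G**2 + 1532*G
(-3426539 + 2990604)/(-1557 + M(-972 - 1*(-948))) = (-3426539 + 2990604)/(-1557 + (-972 - 1*(-948))*(1532 + (-972 - 1*(-948)))) = -435935/(-1557 + (-972 + 948)*(1532 + (-972 + 948))) = -435935/(-1557 - 24*(1532 - 24)) = -435935/(-1557 - 24*1508) = -435935/(-1557 - 36192) = -435935/(-37749) = -435935*(-1/37749) = 435935/37749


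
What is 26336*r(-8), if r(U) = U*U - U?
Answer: 1896192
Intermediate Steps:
r(U) = U**2 - U
26336*r(-8) = 26336*(-8*(-1 - 8)) = 26336*(-8*(-9)) = 26336*72 = 1896192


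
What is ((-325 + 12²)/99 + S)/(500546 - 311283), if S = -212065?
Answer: -20994616/18737037 ≈ -1.1205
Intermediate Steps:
((-325 + 12²)/99 + S)/(500546 - 311283) = ((-325 + 12²)/99 - 212065)/(500546 - 311283) = ((-325 + 144)*(1/99) - 212065)/189263 = (-181*1/99 - 212065)*(1/189263) = (-181/99 - 212065)*(1/189263) = -20994616/99*1/189263 = -20994616/18737037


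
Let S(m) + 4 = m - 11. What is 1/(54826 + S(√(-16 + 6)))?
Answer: 54811/3004245731 - I*√10/3004245731 ≈ 1.8245e-5 - 1.0526e-9*I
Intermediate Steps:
S(m) = -15 + m (S(m) = -4 + (m - 11) = -4 + (-11 + m) = -15 + m)
1/(54826 + S(√(-16 + 6))) = 1/(54826 + (-15 + √(-16 + 6))) = 1/(54826 + (-15 + √(-10))) = 1/(54826 + (-15 + I*√10)) = 1/(54811 + I*√10)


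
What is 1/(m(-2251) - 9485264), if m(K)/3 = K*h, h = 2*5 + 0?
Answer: -1/9552794 ≈ -1.0468e-7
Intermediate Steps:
h = 10 (h = 10 + 0 = 10)
m(K) = 30*K (m(K) = 3*(K*10) = 3*(10*K) = 30*K)
1/(m(-2251) - 9485264) = 1/(30*(-2251) - 9485264) = 1/(-67530 - 9485264) = 1/(-9552794) = -1/9552794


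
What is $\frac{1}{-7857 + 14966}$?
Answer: $\frac{1}{7109} \approx 0.00014067$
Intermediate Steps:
$\frac{1}{-7857 + 14966} = \frac{1}{7109}$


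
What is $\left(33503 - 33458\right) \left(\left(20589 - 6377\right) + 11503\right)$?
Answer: $1157175$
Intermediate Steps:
$\left(33503 - 33458\right) \left(\left(20589 - 6377\right) + 11503\right) = 45 \left(\left(20589 - 6377\right) + 11503\right) = 45 \left(14212 + 11503\right) = 45 \cdot 25715 = 1157175$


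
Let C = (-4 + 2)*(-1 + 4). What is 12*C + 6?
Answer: -66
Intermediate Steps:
C = -6 (C = -2*3 = -6)
12*C + 6 = 12*(-6) + 6 = -72 + 6 = -66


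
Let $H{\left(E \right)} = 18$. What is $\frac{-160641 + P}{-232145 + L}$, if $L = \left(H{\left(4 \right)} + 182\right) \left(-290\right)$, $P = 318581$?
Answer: $- \frac{31588}{58029} \approx -0.54435$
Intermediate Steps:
$L = -58000$ ($L = \left(18 + 182\right) \left(-290\right) = 200 \left(-290\right) = -58000$)
$\frac{-160641 + P}{-232145 + L} = \frac{-160641 + 318581}{-232145 - 58000} = \frac{157940}{-290145} = 157940 \left(- \frac{1}{290145}\right) = - \frac{31588}{58029}$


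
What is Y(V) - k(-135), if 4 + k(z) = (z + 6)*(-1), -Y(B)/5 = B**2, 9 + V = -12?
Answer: -2330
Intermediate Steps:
V = -21 (V = -9 - 12 = -21)
Y(B) = -5*B**2
k(z) = -10 - z (k(z) = -4 + (z + 6)*(-1) = -4 + (6 + z)*(-1) = -4 + (-6 - z) = -10 - z)
Y(V) - k(-135) = -5*(-21)**2 - (-10 - 1*(-135)) = -5*441 - (-10 + 135) = -2205 - 1*125 = -2205 - 125 = -2330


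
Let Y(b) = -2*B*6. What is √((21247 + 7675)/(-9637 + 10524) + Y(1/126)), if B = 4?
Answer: I*√12111098/887 ≈ 3.9235*I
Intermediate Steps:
Y(b) = -48 (Y(b) = -2*4*6 = -8*6 = -48)
√((21247 + 7675)/(-9637 + 10524) + Y(1/126)) = √((21247 + 7675)/(-9637 + 10524) - 48) = √(28922/887 - 48) = √(-13654/887) = I*√12111098/887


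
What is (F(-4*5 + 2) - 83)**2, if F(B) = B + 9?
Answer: 8464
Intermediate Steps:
F(B) = 9 + B
(F(-4*5 + 2) - 83)**2 = ((9 + (-4*5 + 2)) - 83)**2 = ((9 + (-20 + 2)) - 83)**2 = ((9 - 18) - 83)**2 = (-9 - 83)**2 = (-92)**2 = 8464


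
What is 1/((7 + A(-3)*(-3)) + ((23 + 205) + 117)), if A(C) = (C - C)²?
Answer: 1/352 ≈ 0.0028409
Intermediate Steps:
A(C) = 0 (A(C) = 0² = 0)
1/((7 + A(-3)*(-3)) + ((23 + 205) + 117)) = 1/((7 + 0*(-3)) + ((23 + 205) + 117)) = 1/((7 + 0) + (228 + 117)) = 1/(7 + 345) = 1/352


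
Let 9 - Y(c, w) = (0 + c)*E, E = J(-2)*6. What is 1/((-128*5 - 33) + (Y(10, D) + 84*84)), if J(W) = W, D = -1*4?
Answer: 1/6512 ≈ 0.00015356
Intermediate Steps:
D = -4
E = -12 (E = -2*6 = -12)
Y(c, w) = 9 + 12*c (Y(c, w) = 9 - (0 + c)*(-12) = 9 - c*(-12) = 9 - (-12)*c = 9 + 12*c)
1/((-128*5 - 33) + (Y(10, D) + 84*84)) = 1/((-128*5 - 33) + ((9 + 12*10) + 84*84)) = 1/((-640 - 33) + ((9 + 120) + 7056)) = 1/(-673 + (129 + 7056)) = 1/(-673 + 7185) = 1/6512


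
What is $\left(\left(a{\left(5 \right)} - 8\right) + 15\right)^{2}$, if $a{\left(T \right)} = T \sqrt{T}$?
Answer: $174 + 70 \sqrt{5} \approx 330.52$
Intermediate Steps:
$a{\left(T \right)} = T^{\frac{3}{2}}$
$\left(\left(a{\left(5 \right)} - 8\right) + 15\right)^{2} = \left(\left(5^{\frac{3}{2}} - 8\right) + 15\right)^{2} = \left(\left(5 \sqrt{5} - 8\right) + 15\right)^{2} = \left(\left(-8 + 5 \sqrt{5}\right) + 15\right)^{2} = \left(7 + 5 \sqrt{5}\right)^{2}$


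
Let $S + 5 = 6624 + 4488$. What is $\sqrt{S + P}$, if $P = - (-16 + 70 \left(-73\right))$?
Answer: $\sqrt{16233} \approx 127.41$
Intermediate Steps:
$P = 5126$ ($P = - (-16 - 5110) = \left(-1\right) \left(-5126\right) = 5126$)
$S = 11107$ ($S = -5 + \left(6624 + 4488\right) = -5 + 11112 = 11107$)
$\sqrt{S + P} = \sqrt{11107 + 5126} = \sqrt{16233}$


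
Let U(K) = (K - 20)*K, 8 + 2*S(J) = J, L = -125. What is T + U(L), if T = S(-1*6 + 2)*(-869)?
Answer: 23339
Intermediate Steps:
S(J) = -4 + J/2
U(K) = K*(-20 + K) (U(K) = (-20 + K)*K = K*(-20 + K))
T = 5214 (T = (-4 + (-1*6 + 2)/2)*(-869) = (-4 + (-6 + 2)/2)*(-869) = (-4 + (½)*(-4))*(-869) = (-4 - 2)*(-869) = -6*(-869) = 5214)
T + U(L) = 5214 - 125*(-20 - 125) = 5214 - 125*(-145) = 5214 + 18125 = 23339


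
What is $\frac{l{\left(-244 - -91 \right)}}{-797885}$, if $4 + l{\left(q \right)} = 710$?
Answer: $- \frac{706}{797885} \approx -0.00088484$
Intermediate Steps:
$l{\left(q \right)} = 706$ ($l{\left(q \right)} = -4 + 710 = 706$)
$\frac{l{\left(-244 - -91 \right)}}{-797885} = \frac{706}{-797885} = 706 \left(- \frac{1}{797885}\right) = - \frac{706}{797885}$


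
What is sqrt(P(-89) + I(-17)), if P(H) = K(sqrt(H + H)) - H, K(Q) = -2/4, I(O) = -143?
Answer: I*sqrt(218)/2 ≈ 7.3824*I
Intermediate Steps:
K(Q) = -1/2 (K(Q) = -2*1/4 = -1/2)
P(H) = -1/2 - H
sqrt(P(-89) + I(-17)) = sqrt((-1/2 - 1*(-89)) - 143) = sqrt((-1/2 + 89) - 143) = sqrt(177/2 - 143) = sqrt(-109/2) = I*sqrt(218)/2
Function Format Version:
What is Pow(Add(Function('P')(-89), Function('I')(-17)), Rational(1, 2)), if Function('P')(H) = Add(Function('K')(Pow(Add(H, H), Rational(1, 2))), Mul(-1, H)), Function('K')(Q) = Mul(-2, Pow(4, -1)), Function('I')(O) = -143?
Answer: Mul(Rational(1, 2), I, Pow(218, Rational(1, 2))) ≈ Mul(7.3824, I)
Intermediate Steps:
Function('K')(Q) = Rational(-1, 2) (Function('K')(Q) = Mul(-2, Rational(1, 4)) = Rational(-1, 2))
Function('P')(H) = Add(Rational(-1, 2), Mul(-1, H))
Pow(Add(Function('P')(-89), Function('I')(-17)), Rational(1, 2)) = Pow(Add(Add(Rational(-1, 2), Mul(-1, -89)), -143), Rational(1, 2)) = Pow(Add(Add(Rational(-1, 2), 89), -143), Rational(1, 2)) = Pow(Add(Rational(177, 2), -143), Rational(1, 2)) = Pow(Rational(-109, 2), Rational(1, 2)) = Mul(Rational(1, 2), I, Pow(218, Rational(1, 2)))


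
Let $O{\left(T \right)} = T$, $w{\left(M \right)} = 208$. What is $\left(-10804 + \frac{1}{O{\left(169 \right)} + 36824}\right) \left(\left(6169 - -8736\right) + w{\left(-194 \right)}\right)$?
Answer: $- \frac{6040248542923}{36993} \approx -1.6328 \cdot 10^{8}$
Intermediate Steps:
$\left(-10804 + \frac{1}{O{\left(169 \right)} + 36824}\right) \left(\left(6169 - -8736\right) + w{\left(-194 \right)}\right) = \left(-10804 + \frac{1}{169 + 36824}\right) \left(\left(6169 - -8736\right) + 208\right) = \left(-10804 + \frac{1}{36993}\right) \left(\left(6169 + 8736\right) + 208\right) = \left(-10804 + \frac{1}{36993}\right) \left(14905 + 208\right) = \left(- \frac{399672371}{36993}\right) 15113 = - \frac{6040248542923}{36993}$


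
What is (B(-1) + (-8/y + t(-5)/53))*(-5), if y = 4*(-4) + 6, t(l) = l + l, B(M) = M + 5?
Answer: -1222/53 ≈ -23.057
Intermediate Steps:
B(M) = 5 + M
t(l) = 2*l
y = -10 (y = -16 + 6 = -10)
(B(-1) + (-8/y + t(-5)/53))*(-5) = ((5 - 1) + (-8/(-10) + (2*(-5))/53))*(-5) = (4 + (-8*(-⅒) - 10*1/53))*(-5) = (4 + (⅘ - 10/53))*(-5) = (4 + 162/265)*(-5) = (1222/265)*(-5) = -1222/53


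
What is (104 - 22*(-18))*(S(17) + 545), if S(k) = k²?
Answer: 417000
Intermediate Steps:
(104 - 22*(-18))*(S(17) + 545) = (104 - 22*(-18))*(17² + 545) = (104 + 396)*(289 + 545) = 500*834 = 417000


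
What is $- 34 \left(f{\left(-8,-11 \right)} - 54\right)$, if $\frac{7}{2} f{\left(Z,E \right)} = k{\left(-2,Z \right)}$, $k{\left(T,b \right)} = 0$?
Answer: $1836$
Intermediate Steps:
$f{\left(Z,E \right)} = 0$ ($f{\left(Z,E \right)} = \frac{2}{7} \cdot 0 = 0$)
$- 34 \left(f{\left(-8,-11 \right)} - 54\right) = - 34 \left(0 - 54\right) = \left(-34\right) \left(-54\right) = 1836$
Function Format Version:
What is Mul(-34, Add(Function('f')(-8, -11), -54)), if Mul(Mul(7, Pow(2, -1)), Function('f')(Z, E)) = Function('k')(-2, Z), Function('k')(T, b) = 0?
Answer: 1836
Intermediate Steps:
Function('f')(Z, E) = 0 (Function('f')(Z, E) = Mul(Rational(2, 7), 0) = 0)
Mul(-34, Add(Function('f')(-8, -11), -54)) = Mul(-34, Add(0, -54)) = Mul(-34, -54) = 1836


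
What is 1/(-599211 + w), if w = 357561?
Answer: -1/241650 ≈ -4.1382e-6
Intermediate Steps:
1/(-599211 + w) = 1/(-599211 + 357561) = 1/(-241650) = -1/241650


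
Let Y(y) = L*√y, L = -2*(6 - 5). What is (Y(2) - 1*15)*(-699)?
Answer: 10485 + 1398*√2 ≈ 12462.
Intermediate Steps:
L = -2 (L = -2*1 = -2)
Y(y) = -2*√y
(Y(2) - 1*15)*(-699) = (-2*√2 - 1*15)*(-699) = (-2*√2 - 15)*(-699) = (-15 - 2*√2)*(-699) = 10485 + 1398*√2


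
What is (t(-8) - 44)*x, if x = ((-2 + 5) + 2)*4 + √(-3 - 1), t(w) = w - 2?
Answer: -1080 - 108*I ≈ -1080.0 - 108.0*I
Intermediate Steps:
t(w) = -2 + w
x = 20 + 2*I (x = (3 + 2)*4 + √(-4) = 5*4 + 2*I = 20 + 2*I ≈ 20.0 + 2.0*I)
(t(-8) - 44)*x = ((-2 - 8) - 44)*(20 + 2*I) = (-10 - 44)*(20 + 2*I) = -54*(20 + 2*I) = -1080 - 108*I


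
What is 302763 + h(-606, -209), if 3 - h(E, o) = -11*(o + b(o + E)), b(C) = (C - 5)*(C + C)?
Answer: 15003067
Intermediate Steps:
b(C) = 2*C*(-5 + C) (b(C) = (-5 + C)*(2*C) = 2*C*(-5 + C))
h(E, o) = 3 + 11*o + 22*(E + o)*(-5 + E + o) (h(E, o) = 3 - (-11)*(o + 2*(o + E)*(-5 + (o + E))) = 3 - (-11)*(o + 2*(E + o)*(-5 + (E + o))) = 3 - (-11)*(o + 2*(E + o)*(-5 + E + o)) = 3 - (-11*o - 22*(E + o)*(-5 + E + o)) = 3 + (11*o + 22*(E + o)*(-5 + E + o)) = 3 + 11*o + 22*(E + o)*(-5 + E + o))
302763 + h(-606, -209) = 302763 + (3 + 11*(-209) + 22*(-606 - 209)*(-5 - 606 - 209)) = 302763 + (3 - 2299 + 22*(-815)*(-820)) = 302763 + (3 - 2299 + 14702600) = 302763 + 14700304 = 15003067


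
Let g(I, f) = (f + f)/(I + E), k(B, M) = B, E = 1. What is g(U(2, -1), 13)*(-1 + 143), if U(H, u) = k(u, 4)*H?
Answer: -3692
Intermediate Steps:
U(H, u) = H*u (U(H, u) = u*H = H*u)
g(I, f) = 2*f/(1 + I) (g(I, f) = (f + f)/(I + 1) = (2*f)/(1 + I) = 2*f/(1 + I))
g(U(2, -1), 13)*(-1 + 143) = (2*13/(1 + 2*(-1)))*(-1 + 143) = (2*13/(1 - 2))*142 = (2*13/(-1))*142 = (2*13*(-1))*142 = -26*142 = -3692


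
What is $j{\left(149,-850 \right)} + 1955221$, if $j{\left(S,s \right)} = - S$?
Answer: $1955072$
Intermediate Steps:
$j{\left(149,-850 \right)} + 1955221 = \left(-1\right) 149 + 1955221 = -149 + 1955221 = 1955072$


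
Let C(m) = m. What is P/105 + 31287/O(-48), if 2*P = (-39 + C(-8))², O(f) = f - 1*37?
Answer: -1276501/3570 ≈ -357.56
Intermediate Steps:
O(f) = -37 + f (O(f) = f - 37 = -37 + f)
P = 2209/2 (P = (-39 - 8)²/2 = (½)*(-47)² = (½)*2209 = 2209/2 ≈ 1104.5)
P/105 + 31287/O(-48) = (2209/2)/105 + 31287/(-37 - 48) = (2209/2)*(1/105) + 31287/(-85) = 2209/210 + 31287*(-1/85) = 2209/210 - 31287/85 = -1276501/3570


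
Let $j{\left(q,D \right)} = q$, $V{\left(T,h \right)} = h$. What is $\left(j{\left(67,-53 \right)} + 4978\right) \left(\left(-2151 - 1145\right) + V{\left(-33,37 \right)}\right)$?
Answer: $-16441655$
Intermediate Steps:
$\left(j{\left(67,-53 \right)} + 4978\right) \left(\left(-2151 - 1145\right) + V{\left(-33,37 \right)}\right) = \left(67 + 4978\right) \left(\left(-2151 - 1145\right) + 37\right) = 5045 \left(-3296 + 37\right) = 5045 \left(-3259\right) = -16441655$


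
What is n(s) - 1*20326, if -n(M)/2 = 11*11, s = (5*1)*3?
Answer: -20568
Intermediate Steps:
s = 15 (s = 5*3 = 15)
n(M) = -242 (n(M) = -22*11 = -2*121 = -242)
n(s) - 1*20326 = -242 - 1*20326 = -242 - 20326 = -20568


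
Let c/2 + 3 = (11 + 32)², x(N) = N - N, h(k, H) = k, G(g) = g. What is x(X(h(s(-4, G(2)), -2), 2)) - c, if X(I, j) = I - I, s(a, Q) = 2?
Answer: -3692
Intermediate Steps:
X(I, j) = 0
x(N) = 0
c = 3692 (c = -6 + 2*(11 + 32)² = -6 + 2*43² = -6 + 2*1849 = -6 + 3698 = 3692)
x(X(h(s(-4, G(2)), -2), 2)) - c = 0 - 1*3692 = 0 - 3692 = -3692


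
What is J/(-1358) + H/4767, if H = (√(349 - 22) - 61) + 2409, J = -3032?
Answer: 1260152/462399 + √327/4767 ≈ 2.7290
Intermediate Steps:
H = 2348 + √327 (H = (√327 - 61) + 2409 = (-61 + √327) + 2409 = 2348 + √327 ≈ 2366.1)
J/(-1358) + H/4767 = -3032/(-1358) + (2348 + √327)/4767 = -3032*(-1/1358) + (2348 + √327)*(1/4767) = 1516/679 + (2348/4767 + √327/4767) = 1260152/462399 + √327/4767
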